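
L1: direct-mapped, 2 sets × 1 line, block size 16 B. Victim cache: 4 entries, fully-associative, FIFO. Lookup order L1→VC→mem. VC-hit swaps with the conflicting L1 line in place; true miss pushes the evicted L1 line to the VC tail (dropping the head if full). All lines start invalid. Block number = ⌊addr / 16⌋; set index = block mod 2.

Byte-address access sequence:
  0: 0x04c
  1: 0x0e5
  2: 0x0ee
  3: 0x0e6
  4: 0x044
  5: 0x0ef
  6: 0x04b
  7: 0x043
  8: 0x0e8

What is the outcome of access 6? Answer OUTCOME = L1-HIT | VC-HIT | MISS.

OUTCOME = VC-HIT

0: 0x4c (blk 4, set 0) → MISS  vc=[]
1: 0xe5 (blk 14, set 0) → MISS  vc=[4]
2: 0xee (blk 14, set 0) → L1-HIT  vc=[4]
3: 0xe6 (blk 14, set 0) → L1-HIT  vc=[4]
4: 0x44 (blk 4, set 0) → VC-HIT  vc=[14]
5: 0xef (blk 14, set 0) → VC-HIT  vc=[4]
6: 0x4b (blk 4, set 0) → VC-HIT  vc=[14]
7: 0x43 (blk 4, set 0) → L1-HIT  vc=[14]
8: 0xe8 (blk 14, set 0) → VC-HIT  vc=[4]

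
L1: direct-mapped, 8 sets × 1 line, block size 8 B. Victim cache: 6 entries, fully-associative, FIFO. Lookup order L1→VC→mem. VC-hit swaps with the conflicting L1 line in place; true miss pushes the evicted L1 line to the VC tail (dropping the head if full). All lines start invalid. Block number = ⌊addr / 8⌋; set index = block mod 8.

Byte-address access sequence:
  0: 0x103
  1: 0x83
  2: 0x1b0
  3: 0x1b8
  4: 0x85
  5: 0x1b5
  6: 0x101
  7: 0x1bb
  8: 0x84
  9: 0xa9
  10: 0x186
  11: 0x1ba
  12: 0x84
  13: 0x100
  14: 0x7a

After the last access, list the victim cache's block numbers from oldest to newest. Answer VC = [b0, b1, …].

VC = [16, 48, 55]

  [0] addr=0x103 blk=32 s=0: MISS | VC []
  [1] addr=0x83 blk=16 s=0: MISS | VC [32]
  [2] addr=0x1b0 blk=54 s=6: MISS | VC [32]
  [3] addr=0x1b8 blk=55 s=7: MISS | VC [32]
  [4] addr=0x85 blk=16 s=0: L1-HIT | VC [32]
  [5] addr=0x1b5 blk=54 s=6: L1-HIT | VC [32]
  [6] addr=0x101 blk=32 s=0: VC-HIT | VC [16]
  [7] addr=0x1bb blk=55 s=7: L1-HIT | VC [16]
  [8] addr=0x84 blk=16 s=0: VC-HIT | VC [32]
  [9] addr=0xa9 blk=21 s=5: MISS | VC [32]
  [10] addr=0x186 blk=48 s=0: MISS | VC [32, 16]
  [11] addr=0x1ba blk=55 s=7: L1-HIT | VC [32, 16]
  [12] addr=0x84 blk=16 s=0: VC-HIT | VC [32, 48]
  [13] addr=0x100 blk=32 s=0: VC-HIT | VC [16, 48]
  [14] addr=0x7a blk=15 s=7: MISS | VC [16, 48, 55]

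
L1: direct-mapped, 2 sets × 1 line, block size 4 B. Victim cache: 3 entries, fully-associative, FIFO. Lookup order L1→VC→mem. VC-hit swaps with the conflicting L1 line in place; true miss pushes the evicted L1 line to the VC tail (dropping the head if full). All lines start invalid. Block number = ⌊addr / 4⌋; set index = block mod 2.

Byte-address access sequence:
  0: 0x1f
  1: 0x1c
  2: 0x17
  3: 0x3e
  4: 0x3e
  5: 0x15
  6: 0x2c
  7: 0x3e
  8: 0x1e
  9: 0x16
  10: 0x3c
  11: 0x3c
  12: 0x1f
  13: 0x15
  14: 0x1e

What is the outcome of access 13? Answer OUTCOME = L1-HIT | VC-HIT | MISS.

OUTCOME = VC-HIT

  [0] addr=0x1f blk=7 s=1: MISS | VC []
  [1] addr=0x1c blk=7 s=1: L1-HIT | VC []
  [2] addr=0x17 blk=5 s=1: MISS | VC [7]
  [3] addr=0x3e blk=15 s=1: MISS | VC [7, 5]
  [4] addr=0x3e blk=15 s=1: L1-HIT | VC [7, 5]
  [5] addr=0x15 blk=5 s=1: VC-HIT | VC [7, 15]
  [6] addr=0x2c blk=11 s=1: MISS | VC [7, 15, 5]
  [7] addr=0x3e blk=15 s=1: VC-HIT | VC [7, 11, 5]
  [8] addr=0x1e blk=7 s=1: VC-HIT | VC [15, 11, 5]
  [9] addr=0x16 blk=5 s=1: VC-HIT | VC [15, 11, 7]
  [10] addr=0x3c blk=15 s=1: VC-HIT | VC [5, 11, 7]
  [11] addr=0x3c blk=15 s=1: L1-HIT | VC [5, 11, 7]
  [12] addr=0x1f blk=7 s=1: VC-HIT | VC [5, 11, 15]
  [13] addr=0x15 blk=5 s=1: VC-HIT | VC [7, 11, 15]
  [14] addr=0x1e blk=7 s=1: VC-HIT | VC [5, 11, 15]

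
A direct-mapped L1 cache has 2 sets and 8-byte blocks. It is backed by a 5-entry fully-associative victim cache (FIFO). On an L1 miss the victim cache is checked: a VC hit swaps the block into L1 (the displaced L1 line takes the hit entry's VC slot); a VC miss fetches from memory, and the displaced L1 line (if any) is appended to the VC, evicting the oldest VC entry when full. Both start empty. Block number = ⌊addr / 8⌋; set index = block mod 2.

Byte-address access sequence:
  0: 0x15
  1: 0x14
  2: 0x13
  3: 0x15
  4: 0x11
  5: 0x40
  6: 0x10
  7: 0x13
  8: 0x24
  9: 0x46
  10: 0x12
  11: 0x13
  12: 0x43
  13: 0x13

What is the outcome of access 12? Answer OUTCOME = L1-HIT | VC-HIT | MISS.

0: 0x15 (blk 2, set 0) → MISS  vc=[]
1: 0x14 (blk 2, set 0) → L1-HIT  vc=[]
2: 0x13 (blk 2, set 0) → L1-HIT  vc=[]
3: 0x15 (blk 2, set 0) → L1-HIT  vc=[]
4: 0x11 (blk 2, set 0) → L1-HIT  vc=[]
5: 0x40 (blk 8, set 0) → MISS  vc=[2]
6: 0x10 (blk 2, set 0) → VC-HIT  vc=[8]
7: 0x13 (blk 2, set 0) → L1-HIT  vc=[8]
8: 0x24 (blk 4, set 0) → MISS  vc=[8, 2]
9: 0x46 (blk 8, set 0) → VC-HIT  vc=[4, 2]
10: 0x12 (blk 2, set 0) → VC-HIT  vc=[4, 8]
11: 0x13 (blk 2, set 0) → L1-HIT  vc=[4, 8]
12: 0x43 (blk 8, set 0) → VC-HIT  vc=[4, 2]
13: 0x13 (blk 2, set 0) → VC-HIT  vc=[4, 8]

OUTCOME = VC-HIT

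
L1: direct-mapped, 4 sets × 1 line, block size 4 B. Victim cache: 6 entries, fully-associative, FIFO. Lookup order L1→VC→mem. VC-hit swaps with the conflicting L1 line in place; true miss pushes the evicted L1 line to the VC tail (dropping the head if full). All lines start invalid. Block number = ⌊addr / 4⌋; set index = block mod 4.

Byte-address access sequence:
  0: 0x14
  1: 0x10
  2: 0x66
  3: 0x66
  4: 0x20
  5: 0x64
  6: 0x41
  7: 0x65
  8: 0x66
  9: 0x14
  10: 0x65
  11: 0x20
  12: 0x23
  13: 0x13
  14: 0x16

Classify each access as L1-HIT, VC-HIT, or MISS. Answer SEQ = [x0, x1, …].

SEQ = [MISS, MISS, MISS, L1-HIT, MISS, L1-HIT, MISS, L1-HIT, L1-HIT, VC-HIT, VC-HIT, VC-HIT, L1-HIT, VC-HIT, VC-HIT]

#0 0x14→b5/s1 MISS; vc=[]
#1 0x10→b4/s0 MISS; vc=[]
#2 0x66→b25/s1 MISS; vc=[5]
#3 0x66→b25/s1 L1-HIT; vc=[5]
#4 0x20→b8/s0 MISS; vc=[5,4]
#5 0x64→b25/s1 L1-HIT; vc=[5,4]
#6 0x41→b16/s0 MISS; vc=[5,4,8]
#7 0x65→b25/s1 L1-HIT; vc=[5,4,8]
#8 0x66→b25/s1 L1-HIT; vc=[5,4,8]
#9 0x14→b5/s1 VC-HIT; vc=[25,4,8]
#10 0x65→b25/s1 VC-HIT; vc=[5,4,8]
#11 0x20→b8/s0 VC-HIT; vc=[5,4,16]
#12 0x23→b8/s0 L1-HIT; vc=[5,4,16]
#13 0x13→b4/s0 VC-HIT; vc=[5,8,16]
#14 0x16→b5/s1 VC-HIT; vc=[25,8,16]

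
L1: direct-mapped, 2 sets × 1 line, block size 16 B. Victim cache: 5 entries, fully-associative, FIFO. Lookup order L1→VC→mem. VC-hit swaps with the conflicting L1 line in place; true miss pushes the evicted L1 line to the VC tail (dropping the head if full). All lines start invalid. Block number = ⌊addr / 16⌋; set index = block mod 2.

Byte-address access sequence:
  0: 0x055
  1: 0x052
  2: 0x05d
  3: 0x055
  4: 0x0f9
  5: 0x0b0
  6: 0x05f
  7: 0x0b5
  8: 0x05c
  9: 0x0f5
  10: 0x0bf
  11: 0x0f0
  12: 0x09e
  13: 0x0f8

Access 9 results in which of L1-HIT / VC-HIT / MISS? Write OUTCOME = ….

#0 0x55→b5/s1 MISS; vc=[]
#1 0x52→b5/s1 L1-HIT; vc=[]
#2 0x5d→b5/s1 L1-HIT; vc=[]
#3 0x55→b5/s1 L1-HIT; vc=[]
#4 0xf9→b15/s1 MISS; vc=[5]
#5 0xb0→b11/s1 MISS; vc=[5,15]
#6 0x5f→b5/s1 VC-HIT; vc=[11,15]
#7 0xb5→b11/s1 VC-HIT; vc=[5,15]
#8 0x5c→b5/s1 VC-HIT; vc=[11,15]
#9 0xf5→b15/s1 VC-HIT; vc=[11,5]
#10 0xbf→b11/s1 VC-HIT; vc=[15,5]
#11 0xf0→b15/s1 VC-HIT; vc=[11,5]
#12 0x9e→b9/s1 MISS; vc=[11,5,15]
#13 0xf8→b15/s1 VC-HIT; vc=[11,5,9]

OUTCOME = VC-HIT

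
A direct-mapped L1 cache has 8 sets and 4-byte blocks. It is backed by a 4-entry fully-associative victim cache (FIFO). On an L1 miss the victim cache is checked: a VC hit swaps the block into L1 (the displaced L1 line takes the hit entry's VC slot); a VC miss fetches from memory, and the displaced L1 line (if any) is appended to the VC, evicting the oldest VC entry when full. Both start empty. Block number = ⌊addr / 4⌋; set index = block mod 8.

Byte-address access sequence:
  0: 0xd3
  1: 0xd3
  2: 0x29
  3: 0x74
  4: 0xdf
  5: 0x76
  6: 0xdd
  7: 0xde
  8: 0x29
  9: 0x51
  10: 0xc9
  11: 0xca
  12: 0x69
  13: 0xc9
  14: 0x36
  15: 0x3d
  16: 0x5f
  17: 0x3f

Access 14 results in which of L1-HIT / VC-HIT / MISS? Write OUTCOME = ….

0: 0xd3 (blk 52, set 4) → MISS  vc=[]
1: 0xd3 (blk 52, set 4) → L1-HIT  vc=[]
2: 0x29 (blk 10, set 2) → MISS  vc=[]
3: 0x74 (blk 29, set 5) → MISS  vc=[]
4: 0xdf (blk 55, set 7) → MISS  vc=[]
5: 0x76 (blk 29, set 5) → L1-HIT  vc=[]
6: 0xdd (blk 55, set 7) → L1-HIT  vc=[]
7: 0xde (blk 55, set 7) → L1-HIT  vc=[]
8: 0x29 (blk 10, set 2) → L1-HIT  vc=[]
9: 0x51 (blk 20, set 4) → MISS  vc=[52]
10: 0xc9 (blk 50, set 2) → MISS  vc=[52, 10]
11: 0xca (blk 50, set 2) → L1-HIT  vc=[52, 10]
12: 0x69 (blk 26, set 2) → MISS  vc=[52, 10, 50]
13: 0xc9 (blk 50, set 2) → VC-HIT  vc=[52, 10, 26]
14: 0x36 (blk 13, set 5) → MISS  vc=[52, 10, 26, 29]
15: 0x3d (blk 15, set 7) → MISS  vc=[10, 26, 29, 55]
16: 0x5f (blk 23, set 7) → MISS  vc=[26, 29, 55, 15]
17: 0x3f (blk 15, set 7) → VC-HIT  vc=[26, 29, 55, 23]

OUTCOME = MISS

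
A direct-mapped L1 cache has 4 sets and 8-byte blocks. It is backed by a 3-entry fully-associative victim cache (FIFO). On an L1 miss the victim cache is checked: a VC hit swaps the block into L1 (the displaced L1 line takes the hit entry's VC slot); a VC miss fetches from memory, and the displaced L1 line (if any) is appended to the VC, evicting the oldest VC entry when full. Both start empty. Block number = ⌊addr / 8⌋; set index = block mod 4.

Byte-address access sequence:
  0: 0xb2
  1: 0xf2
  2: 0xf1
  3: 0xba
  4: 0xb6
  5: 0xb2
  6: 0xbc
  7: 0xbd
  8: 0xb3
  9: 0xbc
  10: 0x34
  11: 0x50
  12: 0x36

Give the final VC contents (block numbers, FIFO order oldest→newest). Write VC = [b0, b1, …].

  [0] addr=0xb2 blk=22 s=2: MISS | VC []
  [1] addr=0xf2 blk=30 s=2: MISS | VC [22]
  [2] addr=0xf1 blk=30 s=2: L1-HIT | VC [22]
  [3] addr=0xba blk=23 s=3: MISS | VC [22]
  [4] addr=0xb6 blk=22 s=2: VC-HIT | VC [30]
  [5] addr=0xb2 blk=22 s=2: L1-HIT | VC [30]
  [6] addr=0xbc blk=23 s=3: L1-HIT | VC [30]
  [7] addr=0xbd blk=23 s=3: L1-HIT | VC [30]
  [8] addr=0xb3 blk=22 s=2: L1-HIT | VC [30]
  [9] addr=0xbc blk=23 s=3: L1-HIT | VC [30]
  [10] addr=0x34 blk=6 s=2: MISS | VC [30, 22]
  [11] addr=0x50 blk=10 s=2: MISS | VC [30, 22, 6]
  [12] addr=0x36 blk=6 s=2: VC-HIT | VC [30, 22, 10]

VC = [30, 22, 10]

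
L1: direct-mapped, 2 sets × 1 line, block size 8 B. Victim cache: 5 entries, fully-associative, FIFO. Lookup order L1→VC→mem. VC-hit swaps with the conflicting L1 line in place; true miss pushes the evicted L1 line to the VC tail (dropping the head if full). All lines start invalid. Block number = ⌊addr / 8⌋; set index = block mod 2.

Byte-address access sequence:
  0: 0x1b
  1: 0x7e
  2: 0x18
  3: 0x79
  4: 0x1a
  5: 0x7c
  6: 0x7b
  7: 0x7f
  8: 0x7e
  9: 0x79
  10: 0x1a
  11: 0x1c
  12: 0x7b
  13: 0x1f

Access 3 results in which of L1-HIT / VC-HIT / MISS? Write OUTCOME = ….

0: 0x1b (blk 3, set 1) → MISS  vc=[]
1: 0x7e (blk 15, set 1) → MISS  vc=[3]
2: 0x18 (blk 3, set 1) → VC-HIT  vc=[15]
3: 0x79 (blk 15, set 1) → VC-HIT  vc=[3]
4: 0x1a (blk 3, set 1) → VC-HIT  vc=[15]
5: 0x7c (blk 15, set 1) → VC-HIT  vc=[3]
6: 0x7b (blk 15, set 1) → L1-HIT  vc=[3]
7: 0x7f (blk 15, set 1) → L1-HIT  vc=[3]
8: 0x7e (blk 15, set 1) → L1-HIT  vc=[3]
9: 0x79 (blk 15, set 1) → L1-HIT  vc=[3]
10: 0x1a (blk 3, set 1) → VC-HIT  vc=[15]
11: 0x1c (blk 3, set 1) → L1-HIT  vc=[15]
12: 0x7b (blk 15, set 1) → VC-HIT  vc=[3]
13: 0x1f (blk 3, set 1) → VC-HIT  vc=[15]

OUTCOME = VC-HIT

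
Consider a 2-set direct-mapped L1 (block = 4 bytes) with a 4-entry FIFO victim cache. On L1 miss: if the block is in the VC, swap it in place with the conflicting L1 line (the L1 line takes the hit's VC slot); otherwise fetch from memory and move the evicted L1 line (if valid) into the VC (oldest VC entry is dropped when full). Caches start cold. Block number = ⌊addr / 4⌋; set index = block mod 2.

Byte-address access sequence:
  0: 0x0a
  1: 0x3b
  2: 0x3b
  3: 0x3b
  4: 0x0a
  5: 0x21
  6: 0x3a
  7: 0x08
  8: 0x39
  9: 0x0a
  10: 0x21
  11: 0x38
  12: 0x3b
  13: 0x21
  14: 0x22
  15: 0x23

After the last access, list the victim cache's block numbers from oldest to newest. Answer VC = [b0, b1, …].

  [0] addr=0xa blk=2 s=0: MISS | VC []
  [1] addr=0x3b blk=14 s=0: MISS | VC [2]
  [2] addr=0x3b blk=14 s=0: L1-HIT | VC [2]
  [3] addr=0x3b blk=14 s=0: L1-HIT | VC [2]
  [4] addr=0xa blk=2 s=0: VC-HIT | VC [14]
  [5] addr=0x21 blk=8 s=0: MISS | VC [14, 2]
  [6] addr=0x3a blk=14 s=0: VC-HIT | VC [8, 2]
  [7] addr=0x8 blk=2 s=0: VC-HIT | VC [8, 14]
  [8] addr=0x39 blk=14 s=0: VC-HIT | VC [8, 2]
  [9] addr=0xa blk=2 s=0: VC-HIT | VC [8, 14]
  [10] addr=0x21 blk=8 s=0: VC-HIT | VC [2, 14]
  [11] addr=0x38 blk=14 s=0: VC-HIT | VC [2, 8]
  [12] addr=0x3b blk=14 s=0: L1-HIT | VC [2, 8]
  [13] addr=0x21 blk=8 s=0: VC-HIT | VC [2, 14]
  [14] addr=0x22 blk=8 s=0: L1-HIT | VC [2, 14]
  [15] addr=0x23 blk=8 s=0: L1-HIT | VC [2, 14]

VC = [2, 14]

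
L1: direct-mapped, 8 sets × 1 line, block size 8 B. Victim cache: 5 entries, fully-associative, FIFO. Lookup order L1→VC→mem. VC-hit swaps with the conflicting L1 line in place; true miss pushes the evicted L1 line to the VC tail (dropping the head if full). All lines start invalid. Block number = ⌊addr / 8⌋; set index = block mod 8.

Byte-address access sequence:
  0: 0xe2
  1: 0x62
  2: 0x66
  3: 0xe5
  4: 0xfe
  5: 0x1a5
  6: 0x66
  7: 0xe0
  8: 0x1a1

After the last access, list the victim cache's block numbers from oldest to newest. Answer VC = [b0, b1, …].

VC = [28, 12]

#0 0xe2→b28/s4 MISS; vc=[]
#1 0x62→b12/s4 MISS; vc=[28]
#2 0x66→b12/s4 L1-HIT; vc=[28]
#3 0xe5→b28/s4 VC-HIT; vc=[12]
#4 0xfe→b31/s7 MISS; vc=[12]
#5 0x1a5→b52/s4 MISS; vc=[12,28]
#6 0x66→b12/s4 VC-HIT; vc=[52,28]
#7 0xe0→b28/s4 VC-HIT; vc=[52,12]
#8 0x1a1→b52/s4 VC-HIT; vc=[28,12]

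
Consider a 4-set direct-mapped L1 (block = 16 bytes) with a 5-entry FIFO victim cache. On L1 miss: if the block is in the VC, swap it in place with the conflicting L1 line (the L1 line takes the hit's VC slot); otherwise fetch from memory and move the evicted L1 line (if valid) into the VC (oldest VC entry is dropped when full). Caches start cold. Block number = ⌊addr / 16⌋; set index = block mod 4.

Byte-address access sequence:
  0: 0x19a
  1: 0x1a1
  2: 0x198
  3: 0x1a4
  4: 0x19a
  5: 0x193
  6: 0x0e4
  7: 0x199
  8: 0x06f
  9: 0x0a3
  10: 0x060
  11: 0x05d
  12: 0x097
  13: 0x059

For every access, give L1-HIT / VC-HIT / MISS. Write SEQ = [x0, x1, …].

SEQ = [MISS, MISS, L1-HIT, L1-HIT, L1-HIT, L1-HIT, MISS, L1-HIT, MISS, MISS, VC-HIT, MISS, MISS, VC-HIT]

0: 0x19a (blk 25, set 1) → MISS  vc=[]
1: 0x1a1 (blk 26, set 2) → MISS  vc=[]
2: 0x198 (blk 25, set 1) → L1-HIT  vc=[]
3: 0x1a4 (blk 26, set 2) → L1-HIT  vc=[]
4: 0x19a (blk 25, set 1) → L1-HIT  vc=[]
5: 0x193 (blk 25, set 1) → L1-HIT  vc=[]
6: 0xe4 (blk 14, set 2) → MISS  vc=[26]
7: 0x199 (blk 25, set 1) → L1-HIT  vc=[26]
8: 0x6f (blk 6, set 2) → MISS  vc=[26, 14]
9: 0xa3 (blk 10, set 2) → MISS  vc=[26, 14, 6]
10: 0x60 (blk 6, set 2) → VC-HIT  vc=[26, 14, 10]
11: 0x5d (blk 5, set 1) → MISS  vc=[26, 14, 10, 25]
12: 0x97 (blk 9, set 1) → MISS  vc=[26, 14, 10, 25, 5]
13: 0x59 (blk 5, set 1) → VC-HIT  vc=[26, 14, 10, 25, 9]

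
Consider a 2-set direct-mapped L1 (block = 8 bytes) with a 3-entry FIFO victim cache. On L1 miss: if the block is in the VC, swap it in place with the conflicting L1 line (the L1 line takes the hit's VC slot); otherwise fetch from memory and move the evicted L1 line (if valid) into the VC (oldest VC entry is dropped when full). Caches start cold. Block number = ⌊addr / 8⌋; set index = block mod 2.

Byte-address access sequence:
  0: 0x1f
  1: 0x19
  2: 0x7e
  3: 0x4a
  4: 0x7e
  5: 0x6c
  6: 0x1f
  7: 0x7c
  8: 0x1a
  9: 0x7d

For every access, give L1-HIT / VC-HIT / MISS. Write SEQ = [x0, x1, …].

SEQ = [MISS, L1-HIT, MISS, MISS, VC-HIT, MISS, VC-HIT, VC-HIT, VC-HIT, VC-HIT]

  [0] addr=0x1f blk=3 s=1: MISS | VC []
  [1] addr=0x19 blk=3 s=1: L1-HIT | VC []
  [2] addr=0x7e blk=15 s=1: MISS | VC [3]
  [3] addr=0x4a blk=9 s=1: MISS | VC [3, 15]
  [4] addr=0x7e blk=15 s=1: VC-HIT | VC [3, 9]
  [5] addr=0x6c blk=13 s=1: MISS | VC [3, 9, 15]
  [6] addr=0x1f blk=3 s=1: VC-HIT | VC [13, 9, 15]
  [7] addr=0x7c blk=15 s=1: VC-HIT | VC [13, 9, 3]
  [8] addr=0x1a blk=3 s=1: VC-HIT | VC [13, 9, 15]
  [9] addr=0x7d blk=15 s=1: VC-HIT | VC [13, 9, 3]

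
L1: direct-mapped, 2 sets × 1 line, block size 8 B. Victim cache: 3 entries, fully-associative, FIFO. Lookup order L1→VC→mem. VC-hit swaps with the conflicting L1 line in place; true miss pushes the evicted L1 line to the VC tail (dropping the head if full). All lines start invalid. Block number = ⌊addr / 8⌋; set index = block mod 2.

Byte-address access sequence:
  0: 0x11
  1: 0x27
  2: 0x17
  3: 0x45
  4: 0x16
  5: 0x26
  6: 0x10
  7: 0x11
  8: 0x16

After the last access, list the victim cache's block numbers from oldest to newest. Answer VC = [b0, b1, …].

VC = [4, 8]

#0 0x11→b2/s0 MISS; vc=[]
#1 0x27→b4/s0 MISS; vc=[2]
#2 0x17→b2/s0 VC-HIT; vc=[4]
#3 0x45→b8/s0 MISS; vc=[4,2]
#4 0x16→b2/s0 VC-HIT; vc=[4,8]
#5 0x26→b4/s0 VC-HIT; vc=[2,8]
#6 0x10→b2/s0 VC-HIT; vc=[4,8]
#7 0x11→b2/s0 L1-HIT; vc=[4,8]
#8 0x16→b2/s0 L1-HIT; vc=[4,8]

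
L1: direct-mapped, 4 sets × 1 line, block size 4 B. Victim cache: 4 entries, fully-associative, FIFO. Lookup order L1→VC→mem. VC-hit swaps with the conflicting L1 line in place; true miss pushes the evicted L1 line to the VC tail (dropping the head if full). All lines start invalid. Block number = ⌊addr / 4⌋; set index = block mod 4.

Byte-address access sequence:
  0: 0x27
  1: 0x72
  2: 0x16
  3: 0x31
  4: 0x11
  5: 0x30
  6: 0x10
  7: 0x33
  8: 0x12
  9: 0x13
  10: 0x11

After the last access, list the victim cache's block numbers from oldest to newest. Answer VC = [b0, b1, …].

VC = [9, 28, 12]

0: 0x27 (blk 9, set 1) → MISS  vc=[]
1: 0x72 (blk 28, set 0) → MISS  vc=[]
2: 0x16 (blk 5, set 1) → MISS  vc=[9]
3: 0x31 (blk 12, set 0) → MISS  vc=[9, 28]
4: 0x11 (blk 4, set 0) → MISS  vc=[9, 28, 12]
5: 0x30 (blk 12, set 0) → VC-HIT  vc=[9, 28, 4]
6: 0x10 (blk 4, set 0) → VC-HIT  vc=[9, 28, 12]
7: 0x33 (blk 12, set 0) → VC-HIT  vc=[9, 28, 4]
8: 0x12 (blk 4, set 0) → VC-HIT  vc=[9, 28, 12]
9: 0x13 (blk 4, set 0) → L1-HIT  vc=[9, 28, 12]
10: 0x11 (blk 4, set 0) → L1-HIT  vc=[9, 28, 12]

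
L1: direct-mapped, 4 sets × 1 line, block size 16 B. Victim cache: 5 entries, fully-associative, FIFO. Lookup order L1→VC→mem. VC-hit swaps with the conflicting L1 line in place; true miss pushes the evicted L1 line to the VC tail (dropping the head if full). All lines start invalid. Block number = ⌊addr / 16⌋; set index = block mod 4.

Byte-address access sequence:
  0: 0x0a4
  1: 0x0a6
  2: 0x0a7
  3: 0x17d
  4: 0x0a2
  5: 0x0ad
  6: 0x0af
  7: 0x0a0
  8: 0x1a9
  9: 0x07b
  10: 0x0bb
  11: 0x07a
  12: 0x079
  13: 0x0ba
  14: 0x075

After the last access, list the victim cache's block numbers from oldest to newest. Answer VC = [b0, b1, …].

VC = [10, 23, 11]

#0 0xa4→b10/s2 MISS; vc=[]
#1 0xa6→b10/s2 L1-HIT; vc=[]
#2 0xa7→b10/s2 L1-HIT; vc=[]
#3 0x17d→b23/s3 MISS; vc=[]
#4 0xa2→b10/s2 L1-HIT; vc=[]
#5 0xad→b10/s2 L1-HIT; vc=[]
#6 0xaf→b10/s2 L1-HIT; vc=[]
#7 0xa0→b10/s2 L1-HIT; vc=[]
#8 0x1a9→b26/s2 MISS; vc=[10]
#9 0x7b→b7/s3 MISS; vc=[10,23]
#10 0xbb→b11/s3 MISS; vc=[10,23,7]
#11 0x7a→b7/s3 VC-HIT; vc=[10,23,11]
#12 0x79→b7/s3 L1-HIT; vc=[10,23,11]
#13 0xba→b11/s3 VC-HIT; vc=[10,23,7]
#14 0x75→b7/s3 VC-HIT; vc=[10,23,11]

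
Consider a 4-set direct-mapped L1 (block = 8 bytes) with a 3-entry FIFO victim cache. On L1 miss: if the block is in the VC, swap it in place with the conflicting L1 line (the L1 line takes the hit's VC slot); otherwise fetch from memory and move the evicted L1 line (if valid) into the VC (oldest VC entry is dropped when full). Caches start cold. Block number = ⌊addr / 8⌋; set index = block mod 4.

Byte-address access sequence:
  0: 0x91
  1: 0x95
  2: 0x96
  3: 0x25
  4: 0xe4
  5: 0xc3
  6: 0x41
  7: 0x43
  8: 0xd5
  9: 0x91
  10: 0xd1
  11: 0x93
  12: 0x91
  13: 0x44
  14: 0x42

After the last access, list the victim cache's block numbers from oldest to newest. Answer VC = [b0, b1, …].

  [0] addr=0x91 blk=18 s=2: MISS | VC []
  [1] addr=0x95 blk=18 s=2: L1-HIT | VC []
  [2] addr=0x96 blk=18 s=2: L1-HIT | VC []
  [3] addr=0x25 blk=4 s=0: MISS | VC []
  [4] addr=0xe4 blk=28 s=0: MISS | VC [4]
  [5] addr=0xc3 blk=24 s=0: MISS | VC [4, 28]
  [6] addr=0x41 blk=8 s=0: MISS | VC [4, 28, 24]
  [7] addr=0x43 blk=8 s=0: L1-HIT | VC [4, 28, 24]
  [8] addr=0xd5 blk=26 s=2: MISS | VC [28, 24, 18]
  [9] addr=0x91 blk=18 s=2: VC-HIT | VC [28, 24, 26]
  [10] addr=0xd1 blk=26 s=2: VC-HIT | VC [28, 24, 18]
  [11] addr=0x93 blk=18 s=2: VC-HIT | VC [28, 24, 26]
  [12] addr=0x91 blk=18 s=2: L1-HIT | VC [28, 24, 26]
  [13] addr=0x44 blk=8 s=0: L1-HIT | VC [28, 24, 26]
  [14] addr=0x42 blk=8 s=0: L1-HIT | VC [28, 24, 26]

VC = [28, 24, 26]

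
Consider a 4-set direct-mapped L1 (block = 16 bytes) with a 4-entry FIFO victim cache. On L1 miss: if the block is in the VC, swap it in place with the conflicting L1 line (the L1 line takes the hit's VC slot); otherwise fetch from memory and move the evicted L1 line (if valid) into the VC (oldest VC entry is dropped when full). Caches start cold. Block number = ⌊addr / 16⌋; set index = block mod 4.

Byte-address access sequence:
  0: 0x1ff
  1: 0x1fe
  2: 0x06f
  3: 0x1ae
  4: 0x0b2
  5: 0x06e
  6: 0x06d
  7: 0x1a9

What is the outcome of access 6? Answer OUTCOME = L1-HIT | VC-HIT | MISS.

  [0] addr=0x1ff blk=31 s=3: MISS | VC []
  [1] addr=0x1fe blk=31 s=3: L1-HIT | VC []
  [2] addr=0x6f blk=6 s=2: MISS | VC []
  [3] addr=0x1ae blk=26 s=2: MISS | VC [6]
  [4] addr=0xb2 blk=11 s=3: MISS | VC [6, 31]
  [5] addr=0x6e blk=6 s=2: VC-HIT | VC [26, 31]
  [6] addr=0x6d blk=6 s=2: L1-HIT | VC [26, 31]
  [7] addr=0x1a9 blk=26 s=2: VC-HIT | VC [6, 31]

OUTCOME = L1-HIT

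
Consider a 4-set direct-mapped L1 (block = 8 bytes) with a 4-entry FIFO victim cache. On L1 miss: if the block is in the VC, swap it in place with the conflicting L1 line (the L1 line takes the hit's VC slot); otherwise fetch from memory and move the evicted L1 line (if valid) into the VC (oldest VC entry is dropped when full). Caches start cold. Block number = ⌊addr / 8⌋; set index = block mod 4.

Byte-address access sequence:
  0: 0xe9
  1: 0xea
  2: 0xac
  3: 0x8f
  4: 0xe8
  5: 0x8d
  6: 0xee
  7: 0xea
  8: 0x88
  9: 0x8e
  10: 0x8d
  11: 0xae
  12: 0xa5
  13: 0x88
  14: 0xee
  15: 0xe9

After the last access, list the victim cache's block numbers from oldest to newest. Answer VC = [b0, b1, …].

#0 0xe9→b29/s1 MISS; vc=[]
#1 0xea→b29/s1 L1-HIT; vc=[]
#2 0xac→b21/s1 MISS; vc=[29]
#3 0x8f→b17/s1 MISS; vc=[29,21]
#4 0xe8→b29/s1 VC-HIT; vc=[17,21]
#5 0x8d→b17/s1 VC-HIT; vc=[29,21]
#6 0xee→b29/s1 VC-HIT; vc=[17,21]
#7 0xea→b29/s1 L1-HIT; vc=[17,21]
#8 0x88→b17/s1 VC-HIT; vc=[29,21]
#9 0x8e→b17/s1 L1-HIT; vc=[29,21]
#10 0x8d→b17/s1 L1-HIT; vc=[29,21]
#11 0xae→b21/s1 VC-HIT; vc=[29,17]
#12 0xa5→b20/s0 MISS; vc=[29,17]
#13 0x88→b17/s1 VC-HIT; vc=[29,21]
#14 0xee→b29/s1 VC-HIT; vc=[17,21]
#15 0xe9→b29/s1 L1-HIT; vc=[17,21]

VC = [17, 21]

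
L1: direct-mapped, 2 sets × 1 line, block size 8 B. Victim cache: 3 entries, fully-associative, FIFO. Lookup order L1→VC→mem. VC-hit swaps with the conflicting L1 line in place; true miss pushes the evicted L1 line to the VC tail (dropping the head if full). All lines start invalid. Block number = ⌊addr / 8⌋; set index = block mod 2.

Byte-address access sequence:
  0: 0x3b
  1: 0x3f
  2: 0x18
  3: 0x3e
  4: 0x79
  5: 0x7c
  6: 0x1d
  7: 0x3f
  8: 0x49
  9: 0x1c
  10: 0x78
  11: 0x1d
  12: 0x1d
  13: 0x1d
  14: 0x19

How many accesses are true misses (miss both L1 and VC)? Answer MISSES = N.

MISSES = 4

  [0] addr=0x3b blk=7 s=1: MISS | VC []
  [1] addr=0x3f blk=7 s=1: L1-HIT | VC []
  [2] addr=0x18 blk=3 s=1: MISS | VC [7]
  [3] addr=0x3e blk=7 s=1: VC-HIT | VC [3]
  [4] addr=0x79 blk=15 s=1: MISS | VC [3, 7]
  [5] addr=0x7c blk=15 s=1: L1-HIT | VC [3, 7]
  [6] addr=0x1d blk=3 s=1: VC-HIT | VC [15, 7]
  [7] addr=0x3f blk=7 s=1: VC-HIT | VC [15, 3]
  [8] addr=0x49 blk=9 s=1: MISS | VC [15, 3, 7]
  [9] addr=0x1c blk=3 s=1: VC-HIT | VC [15, 9, 7]
  [10] addr=0x78 blk=15 s=1: VC-HIT | VC [3, 9, 7]
  [11] addr=0x1d blk=3 s=1: VC-HIT | VC [15, 9, 7]
  [12] addr=0x1d blk=3 s=1: L1-HIT | VC [15, 9, 7]
  [13] addr=0x1d blk=3 s=1: L1-HIT | VC [15, 9, 7]
  [14] addr=0x19 blk=3 s=1: L1-HIT | VC [15, 9, 7]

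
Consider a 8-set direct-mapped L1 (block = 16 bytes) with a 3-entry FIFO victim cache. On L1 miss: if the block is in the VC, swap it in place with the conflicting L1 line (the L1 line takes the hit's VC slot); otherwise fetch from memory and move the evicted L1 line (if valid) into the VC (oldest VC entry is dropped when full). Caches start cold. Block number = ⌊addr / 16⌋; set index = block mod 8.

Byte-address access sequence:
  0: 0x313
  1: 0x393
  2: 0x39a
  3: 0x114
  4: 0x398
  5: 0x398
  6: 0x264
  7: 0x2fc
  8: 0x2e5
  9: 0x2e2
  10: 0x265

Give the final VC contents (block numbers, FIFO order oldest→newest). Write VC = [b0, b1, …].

#0 0x313→b49/s1 MISS; vc=[]
#1 0x393→b57/s1 MISS; vc=[49]
#2 0x39a→b57/s1 L1-HIT; vc=[49]
#3 0x114→b17/s1 MISS; vc=[49,57]
#4 0x398→b57/s1 VC-HIT; vc=[49,17]
#5 0x398→b57/s1 L1-HIT; vc=[49,17]
#6 0x264→b38/s6 MISS; vc=[49,17]
#7 0x2fc→b47/s7 MISS; vc=[49,17]
#8 0x2e5→b46/s6 MISS; vc=[49,17,38]
#9 0x2e2→b46/s6 L1-HIT; vc=[49,17,38]
#10 0x265→b38/s6 VC-HIT; vc=[49,17,46]

VC = [49, 17, 46]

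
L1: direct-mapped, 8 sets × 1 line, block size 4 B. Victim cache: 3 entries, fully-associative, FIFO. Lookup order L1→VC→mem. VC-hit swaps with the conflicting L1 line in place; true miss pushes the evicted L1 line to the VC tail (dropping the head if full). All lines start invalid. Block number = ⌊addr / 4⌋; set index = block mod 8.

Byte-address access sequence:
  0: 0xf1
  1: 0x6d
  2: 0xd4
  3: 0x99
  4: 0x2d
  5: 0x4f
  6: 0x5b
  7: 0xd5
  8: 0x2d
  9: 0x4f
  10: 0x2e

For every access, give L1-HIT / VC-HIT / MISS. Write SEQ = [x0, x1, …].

SEQ = [MISS, MISS, MISS, MISS, MISS, MISS, MISS, L1-HIT, VC-HIT, VC-HIT, VC-HIT]

0: 0xf1 (blk 60, set 4) → MISS  vc=[]
1: 0x6d (blk 27, set 3) → MISS  vc=[]
2: 0xd4 (blk 53, set 5) → MISS  vc=[]
3: 0x99 (blk 38, set 6) → MISS  vc=[]
4: 0x2d (blk 11, set 3) → MISS  vc=[27]
5: 0x4f (blk 19, set 3) → MISS  vc=[27, 11]
6: 0x5b (blk 22, set 6) → MISS  vc=[27, 11, 38]
7: 0xd5 (blk 53, set 5) → L1-HIT  vc=[27, 11, 38]
8: 0x2d (blk 11, set 3) → VC-HIT  vc=[27, 19, 38]
9: 0x4f (blk 19, set 3) → VC-HIT  vc=[27, 11, 38]
10: 0x2e (blk 11, set 3) → VC-HIT  vc=[27, 19, 38]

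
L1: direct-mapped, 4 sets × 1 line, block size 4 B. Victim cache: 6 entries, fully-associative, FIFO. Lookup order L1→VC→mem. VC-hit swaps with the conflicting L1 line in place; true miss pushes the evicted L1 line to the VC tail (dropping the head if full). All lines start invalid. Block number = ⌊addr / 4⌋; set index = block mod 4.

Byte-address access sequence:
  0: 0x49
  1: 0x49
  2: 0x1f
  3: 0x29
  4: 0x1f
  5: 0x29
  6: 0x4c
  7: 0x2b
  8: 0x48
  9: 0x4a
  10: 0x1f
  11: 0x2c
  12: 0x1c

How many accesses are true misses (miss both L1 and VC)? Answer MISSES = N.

  [0] addr=0x49 blk=18 s=2: MISS | VC []
  [1] addr=0x49 blk=18 s=2: L1-HIT | VC []
  [2] addr=0x1f blk=7 s=3: MISS | VC []
  [3] addr=0x29 blk=10 s=2: MISS | VC [18]
  [4] addr=0x1f blk=7 s=3: L1-HIT | VC [18]
  [5] addr=0x29 blk=10 s=2: L1-HIT | VC [18]
  [6] addr=0x4c blk=19 s=3: MISS | VC [18, 7]
  [7] addr=0x2b blk=10 s=2: L1-HIT | VC [18, 7]
  [8] addr=0x48 blk=18 s=2: VC-HIT | VC [10, 7]
  [9] addr=0x4a blk=18 s=2: L1-HIT | VC [10, 7]
  [10] addr=0x1f blk=7 s=3: VC-HIT | VC [10, 19]
  [11] addr=0x2c blk=11 s=3: MISS | VC [10, 19, 7]
  [12] addr=0x1c blk=7 s=3: VC-HIT | VC [10, 19, 11]

MISSES = 5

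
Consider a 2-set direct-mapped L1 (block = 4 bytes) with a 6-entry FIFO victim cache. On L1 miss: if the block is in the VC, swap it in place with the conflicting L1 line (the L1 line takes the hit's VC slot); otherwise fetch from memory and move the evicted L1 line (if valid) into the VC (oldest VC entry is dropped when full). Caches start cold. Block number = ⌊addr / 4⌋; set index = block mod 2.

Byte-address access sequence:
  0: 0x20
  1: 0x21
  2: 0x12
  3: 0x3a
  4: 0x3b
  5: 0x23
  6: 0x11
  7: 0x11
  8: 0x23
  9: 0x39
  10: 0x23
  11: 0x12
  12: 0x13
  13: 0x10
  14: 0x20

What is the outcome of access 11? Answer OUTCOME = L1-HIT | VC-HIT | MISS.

0: 0x20 (blk 8, set 0) → MISS  vc=[]
1: 0x21 (blk 8, set 0) → L1-HIT  vc=[]
2: 0x12 (blk 4, set 0) → MISS  vc=[8]
3: 0x3a (blk 14, set 0) → MISS  vc=[8, 4]
4: 0x3b (blk 14, set 0) → L1-HIT  vc=[8, 4]
5: 0x23 (blk 8, set 0) → VC-HIT  vc=[14, 4]
6: 0x11 (blk 4, set 0) → VC-HIT  vc=[14, 8]
7: 0x11 (blk 4, set 0) → L1-HIT  vc=[14, 8]
8: 0x23 (blk 8, set 0) → VC-HIT  vc=[14, 4]
9: 0x39 (blk 14, set 0) → VC-HIT  vc=[8, 4]
10: 0x23 (blk 8, set 0) → VC-HIT  vc=[14, 4]
11: 0x12 (blk 4, set 0) → VC-HIT  vc=[14, 8]
12: 0x13 (blk 4, set 0) → L1-HIT  vc=[14, 8]
13: 0x10 (blk 4, set 0) → L1-HIT  vc=[14, 8]
14: 0x20 (blk 8, set 0) → VC-HIT  vc=[14, 4]

OUTCOME = VC-HIT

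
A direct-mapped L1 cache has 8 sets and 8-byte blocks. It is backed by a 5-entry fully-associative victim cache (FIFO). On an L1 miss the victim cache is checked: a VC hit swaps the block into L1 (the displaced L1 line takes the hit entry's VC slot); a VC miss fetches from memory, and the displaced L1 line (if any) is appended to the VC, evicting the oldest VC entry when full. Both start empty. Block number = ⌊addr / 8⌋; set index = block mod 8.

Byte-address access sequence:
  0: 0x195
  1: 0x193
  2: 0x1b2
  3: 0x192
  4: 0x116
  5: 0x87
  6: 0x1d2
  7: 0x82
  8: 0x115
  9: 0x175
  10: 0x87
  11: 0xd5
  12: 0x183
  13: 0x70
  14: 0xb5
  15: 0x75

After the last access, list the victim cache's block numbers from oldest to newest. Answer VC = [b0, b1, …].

VC = [54, 34, 16, 46, 22]

#0 0x195→b50/s2 MISS; vc=[]
#1 0x193→b50/s2 L1-HIT; vc=[]
#2 0x1b2→b54/s6 MISS; vc=[]
#3 0x192→b50/s2 L1-HIT; vc=[]
#4 0x116→b34/s2 MISS; vc=[50]
#5 0x87→b16/s0 MISS; vc=[50]
#6 0x1d2→b58/s2 MISS; vc=[50,34]
#7 0x82→b16/s0 L1-HIT; vc=[50,34]
#8 0x115→b34/s2 VC-HIT; vc=[50,58]
#9 0x175→b46/s6 MISS; vc=[50,58,54]
#10 0x87→b16/s0 L1-HIT; vc=[50,58,54]
#11 0xd5→b26/s2 MISS; vc=[50,58,54,34]
#12 0x183→b48/s0 MISS; vc=[50,58,54,34,16]
#13 0x70→b14/s6 MISS; vc=[58,54,34,16,46]
#14 0xb5→b22/s6 MISS; vc=[54,34,16,46,14]
#15 0x75→b14/s6 VC-HIT; vc=[54,34,16,46,22]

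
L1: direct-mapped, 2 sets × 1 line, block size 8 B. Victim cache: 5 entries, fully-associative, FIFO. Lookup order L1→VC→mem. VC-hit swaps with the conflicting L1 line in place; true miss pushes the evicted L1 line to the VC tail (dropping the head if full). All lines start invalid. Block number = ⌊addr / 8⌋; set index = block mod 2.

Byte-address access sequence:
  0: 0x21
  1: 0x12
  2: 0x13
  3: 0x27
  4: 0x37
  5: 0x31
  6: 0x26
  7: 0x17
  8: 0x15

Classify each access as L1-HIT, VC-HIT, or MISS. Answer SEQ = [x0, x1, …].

#0 0x21→b4/s0 MISS; vc=[]
#1 0x12→b2/s0 MISS; vc=[4]
#2 0x13→b2/s0 L1-HIT; vc=[4]
#3 0x27→b4/s0 VC-HIT; vc=[2]
#4 0x37→b6/s0 MISS; vc=[2,4]
#5 0x31→b6/s0 L1-HIT; vc=[2,4]
#6 0x26→b4/s0 VC-HIT; vc=[2,6]
#7 0x17→b2/s0 VC-HIT; vc=[4,6]
#8 0x15→b2/s0 L1-HIT; vc=[4,6]

SEQ = [MISS, MISS, L1-HIT, VC-HIT, MISS, L1-HIT, VC-HIT, VC-HIT, L1-HIT]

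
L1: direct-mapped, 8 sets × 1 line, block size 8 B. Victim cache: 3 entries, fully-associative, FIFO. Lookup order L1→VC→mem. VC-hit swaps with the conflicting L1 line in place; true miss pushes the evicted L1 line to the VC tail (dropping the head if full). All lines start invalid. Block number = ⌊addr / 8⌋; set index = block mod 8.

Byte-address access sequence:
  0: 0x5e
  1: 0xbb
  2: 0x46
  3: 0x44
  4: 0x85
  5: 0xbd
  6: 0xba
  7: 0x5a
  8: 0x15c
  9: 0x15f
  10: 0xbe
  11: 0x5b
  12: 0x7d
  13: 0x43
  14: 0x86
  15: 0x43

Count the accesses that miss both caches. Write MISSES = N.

0: 0x5e (blk 11, set 3) → MISS  vc=[]
1: 0xbb (blk 23, set 7) → MISS  vc=[]
2: 0x46 (blk 8, set 0) → MISS  vc=[]
3: 0x44 (blk 8, set 0) → L1-HIT  vc=[]
4: 0x85 (blk 16, set 0) → MISS  vc=[8]
5: 0xbd (blk 23, set 7) → L1-HIT  vc=[8]
6: 0xba (blk 23, set 7) → L1-HIT  vc=[8]
7: 0x5a (blk 11, set 3) → L1-HIT  vc=[8]
8: 0x15c (blk 43, set 3) → MISS  vc=[8, 11]
9: 0x15f (blk 43, set 3) → L1-HIT  vc=[8, 11]
10: 0xbe (blk 23, set 7) → L1-HIT  vc=[8, 11]
11: 0x5b (blk 11, set 3) → VC-HIT  vc=[8, 43]
12: 0x7d (blk 15, set 7) → MISS  vc=[8, 43, 23]
13: 0x43 (blk 8, set 0) → VC-HIT  vc=[16, 43, 23]
14: 0x86 (blk 16, set 0) → VC-HIT  vc=[8, 43, 23]
15: 0x43 (blk 8, set 0) → VC-HIT  vc=[16, 43, 23]

MISSES = 6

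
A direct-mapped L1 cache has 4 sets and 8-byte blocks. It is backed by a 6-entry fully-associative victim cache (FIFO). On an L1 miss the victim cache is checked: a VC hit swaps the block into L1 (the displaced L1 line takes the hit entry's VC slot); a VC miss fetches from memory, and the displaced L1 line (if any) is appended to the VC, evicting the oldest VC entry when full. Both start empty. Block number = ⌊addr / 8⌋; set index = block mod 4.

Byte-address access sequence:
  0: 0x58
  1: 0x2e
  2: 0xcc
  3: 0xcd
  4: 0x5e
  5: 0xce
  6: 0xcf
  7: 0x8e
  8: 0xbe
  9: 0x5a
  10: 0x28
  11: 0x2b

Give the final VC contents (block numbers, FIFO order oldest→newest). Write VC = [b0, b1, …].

  [0] addr=0x58 blk=11 s=3: MISS | VC []
  [1] addr=0x2e blk=5 s=1: MISS | VC []
  [2] addr=0xcc blk=25 s=1: MISS | VC [5]
  [3] addr=0xcd blk=25 s=1: L1-HIT | VC [5]
  [4] addr=0x5e blk=11 s=3: L1-HIT | VC [5]
  [5] addr=0xce blk=25 s=1: L1-HIT | VC [5]
  [6] addr=0xcf blk=25 s=1: L1-HIT | VC [5]
  [7] addr=0x8e blk=17 s=1: MISS | VC [5, 25]
  [8] addr=0xbe blk=23 s=3: MISS | VC [5, 25, 11]
  [9] addr=0x5a blk=11 s=3: VC-HIT | VC [5, 25, 23]
  [10] addr=0x28 blk=5 s=1: VC-HIT | VC [17, 25, 23]
  [11] addr=0x2b blk=5 s=1: L1-HIT | VC [17, 25, 23]

VC = [17, 25, 23]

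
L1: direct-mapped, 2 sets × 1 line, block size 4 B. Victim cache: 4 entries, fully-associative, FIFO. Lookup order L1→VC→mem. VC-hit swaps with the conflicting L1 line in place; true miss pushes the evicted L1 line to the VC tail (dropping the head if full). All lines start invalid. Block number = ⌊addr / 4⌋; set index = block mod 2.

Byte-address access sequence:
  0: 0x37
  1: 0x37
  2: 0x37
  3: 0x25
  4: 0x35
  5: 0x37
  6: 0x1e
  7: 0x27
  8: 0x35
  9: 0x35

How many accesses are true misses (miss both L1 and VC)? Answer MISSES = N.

MISSES = 3

#0 0x37→b13/s1 MISS; vc=[]
#1 0x37→b13/s1 L1-HIT; vc=[]
#2 0x37→b13/s1 L1-HIT; vc=[]
#3 0x25→b9/s1 MISS; vc=[13]
#4 0x35→b13/s1 VC-HIT; vc=[9]
#5 0x37→b13/s1 L1-HIT; vc=[9]
#6 0x1e→b7/s1 MISS; vc=[9,13]
#7 0x27→b9/s1 VC-HIT; vc=[7,13]
#8 0x35→b13/s1 VC-HIT; vc=[7,9]
#9 0x35→b13/s1 L1-HIT; vc=[7,9]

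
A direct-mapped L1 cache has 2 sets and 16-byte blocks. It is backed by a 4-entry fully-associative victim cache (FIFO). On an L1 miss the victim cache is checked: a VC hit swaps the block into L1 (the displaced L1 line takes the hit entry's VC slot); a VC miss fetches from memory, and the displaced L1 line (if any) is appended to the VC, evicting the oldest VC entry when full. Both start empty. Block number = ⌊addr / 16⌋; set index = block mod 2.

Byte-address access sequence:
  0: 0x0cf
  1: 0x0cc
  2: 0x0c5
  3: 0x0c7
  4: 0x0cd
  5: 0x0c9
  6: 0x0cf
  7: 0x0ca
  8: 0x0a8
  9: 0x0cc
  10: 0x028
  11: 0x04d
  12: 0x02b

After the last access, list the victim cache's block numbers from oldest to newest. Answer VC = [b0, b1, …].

  [0] addr=0xcf blk=12 s=0: MISS | VC []
  [1] addr=0xcc blk=12 s=0: L1-HIT | VC []
  [2] addr=0xc5 blk=12 s=0: L1-HIT | VC []
  [3] addr=0xc7 blk=12 s=0: L1-HIT | VC []
  [4] addr=0xcd blk=12 s=0: L1-HIT | VC []
  [5] addr=0xc9 blk=12 s=0: L1-HIT | VC []
  [6] addr=0xcf blk=12 s=0: L1-HIT | VC []
  [7] addr=0xca blk=12 s=0: L1-HIT | VC []
  [8] addr=0xa8 blk=10 s=0: MISS | VC [12]
  [9] addr=0xcc blk=12 s=0: VC-HIT | VC [10]
  [10] addr=0x28 blk=2 s=0: MISS | VC [10, 12]
  [11] addr=0x4d blk=4 s=0: MISS | VC [10, 12, 2]
  [12] addr=0x2b blk=2 s=0: VC-HIT | VC [10, 12, 4]

VC = [10, 12, 4]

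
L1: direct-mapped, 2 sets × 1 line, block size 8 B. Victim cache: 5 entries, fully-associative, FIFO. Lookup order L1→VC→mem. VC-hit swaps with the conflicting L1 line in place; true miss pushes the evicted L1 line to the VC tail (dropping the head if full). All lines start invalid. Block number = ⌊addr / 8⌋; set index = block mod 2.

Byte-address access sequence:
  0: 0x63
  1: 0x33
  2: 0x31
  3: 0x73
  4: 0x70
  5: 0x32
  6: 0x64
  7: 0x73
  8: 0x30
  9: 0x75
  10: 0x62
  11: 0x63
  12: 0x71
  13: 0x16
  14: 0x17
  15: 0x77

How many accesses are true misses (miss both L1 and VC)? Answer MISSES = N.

0: 0x63 (blk 12, set 0) → MISS  vc=[]
1: 0x33 (blk 6, set 0) → MISS  vc=[12]
2: 0x31 (blk 6, set 0) → L1-HIT  vc=[12]
3: 0x73 (blk 14, set 0) → MISS  vc=[12, 6]
4: 0x70 (blk 14, set 0) → L1-HIT  vc=[12, 6]
5: 0x32 (blk 6, set 0) → VC-HIT  vc=[12, 14]
6: 0x64 (blk 12, set 0) → VC-HIT  vc=[6, 14]
7: 0x73 (blk 14, set 0) → VC-HIT  vc=[6, 12]
8: 0x30 (blk 6, set 0) → VC-HIT  vc=[14, 12]
9: 0x75 (blk 14, set 0) → VC-HIT  vc=[6, 12]
10: 0x62 (blk 12, set 0) → VC-HIT  vc=[6, 14]
11: 0x63 (blk 12, set 0) → L1-HIT  vc=[6, 14]
12: 0x71 (blk 14, set 0) → VC-HIT  vc=[6, 12]
13: 0x16 (blk 2, set 0) → MISS  vc=[6, 12, 14]
14: 0x17 (blk 2, set 0) → L1-HIT  vc=[6, 12, 14]
15: 0x77 (blk 14, set 0) → VC-HIT  vc=[6, 12, 2]

MISSES = 4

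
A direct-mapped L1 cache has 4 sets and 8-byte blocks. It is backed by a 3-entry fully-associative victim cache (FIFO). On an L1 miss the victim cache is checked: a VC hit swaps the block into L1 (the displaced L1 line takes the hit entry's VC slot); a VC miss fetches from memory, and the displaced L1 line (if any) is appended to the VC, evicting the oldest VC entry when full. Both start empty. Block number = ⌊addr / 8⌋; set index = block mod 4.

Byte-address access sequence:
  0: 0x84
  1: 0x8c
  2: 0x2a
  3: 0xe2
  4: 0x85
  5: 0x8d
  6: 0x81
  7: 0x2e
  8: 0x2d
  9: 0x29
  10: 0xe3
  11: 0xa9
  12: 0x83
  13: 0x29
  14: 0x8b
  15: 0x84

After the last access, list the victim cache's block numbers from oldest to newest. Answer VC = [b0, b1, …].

VC = [5, 28, 21]

#0 0x84→b16/s0 MISS; vc=[]
#1 0x8c→b17/s1 MISS; vc=[]
#2 0x2a→b5/s1 MISS; vc=[17]
#3 0xe2→b28/s0 MISS; vc=[17,16]
#4 0x85→b16/s0 VC-HIT; vc=[17,28]
#5 0x8d→b17/s1 VC-HIT; vc=[5,28]
#6 0x81→b16/s0 L1-HIT; vc=[5,28]
#7 0x2e→b5/s1 VC-HIT; vc=[17,28]
#8 0x2d→b5/s1 L1-HIT; vc=[17,28]
#9 0x29→b5/s1 L1-HIT; vc=[17,28]
#10 0xe3→b28/s0 VC-HIT; vc=[17,16]
#11 0xa9→b21/s1 MISS; vc=[17,16,5]
#12 0x83→b16/s0 VC-HIT; vc=[17,28,5]
#13 0x29→b5/s1 VC-HIT; vc=[17,28,21]
#14 0x8b→b17/s1 VC-HIT; vc=[5,28,21]
#15 0x84→b16/s0 L1-HIT; vc=[5,28,21]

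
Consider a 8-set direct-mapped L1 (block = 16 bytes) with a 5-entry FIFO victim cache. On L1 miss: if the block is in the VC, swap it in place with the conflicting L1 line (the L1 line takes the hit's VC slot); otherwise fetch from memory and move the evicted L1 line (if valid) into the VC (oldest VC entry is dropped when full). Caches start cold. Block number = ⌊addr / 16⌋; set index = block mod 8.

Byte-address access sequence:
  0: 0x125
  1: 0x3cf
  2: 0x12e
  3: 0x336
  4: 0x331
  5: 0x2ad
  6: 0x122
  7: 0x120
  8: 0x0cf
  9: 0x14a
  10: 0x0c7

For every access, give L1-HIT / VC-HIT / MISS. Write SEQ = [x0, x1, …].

0: 0x125 (blk 18, set 2) → MISS  vc=[]
1: 0x3cf (blk 60, set 4) → MISS  vc=[]
2: 0x12e (blk 18, set 2) → L1-HIT  vc=[]
3: 0x336 (blk 51, set 3) → MISS  vc=[]
4: 0x331 (blk 51, set 3) → L1-HIT  vc=[]
5: 0x2ad (blk 42, set 2) → MISS  vc=[18]
6: 0x122 (blk 18, set 2) → VC-HIT  vc=[42]
7: 0x120 (blk 18, set 2) → L1-HIT  vc=[42]
8: 0xcf (blk 12, set 4) → MISS  vc=[42, 60]
9: 0x14a (blk 20, set 4) → MISS  vc=[42, 60, 12]
10: 0xc7 (blk 12, set 4) → VC-HIT  vc=[42, 60, 20]

SEQ = [MISS, MISS, L1-HIT, MISS, L1-HIT, MISS, VC-HIT, L1-HIT, MISS, MISS, VC-HIT]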